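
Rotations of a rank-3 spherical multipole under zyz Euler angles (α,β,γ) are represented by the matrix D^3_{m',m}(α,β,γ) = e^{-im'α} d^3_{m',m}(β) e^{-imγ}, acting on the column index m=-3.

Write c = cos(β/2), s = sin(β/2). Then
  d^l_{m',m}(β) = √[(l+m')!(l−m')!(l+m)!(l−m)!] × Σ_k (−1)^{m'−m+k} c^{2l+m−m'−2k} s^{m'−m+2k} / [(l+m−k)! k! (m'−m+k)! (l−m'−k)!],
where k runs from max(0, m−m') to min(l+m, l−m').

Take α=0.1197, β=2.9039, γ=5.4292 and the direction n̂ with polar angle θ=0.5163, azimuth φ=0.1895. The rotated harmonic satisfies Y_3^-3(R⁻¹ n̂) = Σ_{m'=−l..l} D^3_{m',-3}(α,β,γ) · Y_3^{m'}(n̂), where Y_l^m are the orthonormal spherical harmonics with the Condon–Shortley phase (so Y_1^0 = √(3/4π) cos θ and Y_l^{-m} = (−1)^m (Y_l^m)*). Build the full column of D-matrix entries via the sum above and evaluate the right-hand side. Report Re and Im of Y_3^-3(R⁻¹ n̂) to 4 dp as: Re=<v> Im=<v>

Re=0.0995 Im=0.0892

Need the full column D^3_{m',-3} for m'=−3..3 at α=0.1197, β=2.9039, γ=5.4292.
cos(β/2)=0.118567, sin(β/2)=0.992946
d^3_{-3,-3}: single k=0 term ⇒ +0.000003;  D = -0.000002-0.000002i
d^3_{-2,-3}: single k=0 term ⇒ -0.000057;  D = +0.000039+0.000042i
d^3_{-1,-3}: single k=0 term ⇒ +0.000755;  D = -0.000578-0.000486i
d^3_{0,-3}: single k=0 term ⇒ -0.007298;  D = +0.006106+0.003997i
d^3_{1,-3}: single k=0 term ⇒ +0.052927;  D = -0.047427-0.023494i
d^3_{2,-3}: single k=0 term ⇒ -0.280328;  D = +0.264259+0.093548i
d^3_{3,-3}: single k=0 term ⇒ +0.958416;  D = -0.935203-0.209657i
Y_3^{m'}(θ=0.5163,φ=0.1895) and Σ D·Y over m':
  (-0.0000-0.0000i)·(+0.0423-0.0270i)  (+0.0000+0.0000i)·(+0.2012-0.0801i)  (-0.0006-0.0005i)·(+0.4358-0.0836i)  (+0.0061+0.0040i)·(+0.2536+0.0000i)  (-0.0474-0.0235i)·(-0.4358-0.0836i)  (+0.2643+0.0935i)·(+0.2012+0.0801i)  (-0.9352-0.2097i)·(-0.0423-0.0270i)
Y_3^-3(R⁻¹ n̂) = +0.099546+0.089203i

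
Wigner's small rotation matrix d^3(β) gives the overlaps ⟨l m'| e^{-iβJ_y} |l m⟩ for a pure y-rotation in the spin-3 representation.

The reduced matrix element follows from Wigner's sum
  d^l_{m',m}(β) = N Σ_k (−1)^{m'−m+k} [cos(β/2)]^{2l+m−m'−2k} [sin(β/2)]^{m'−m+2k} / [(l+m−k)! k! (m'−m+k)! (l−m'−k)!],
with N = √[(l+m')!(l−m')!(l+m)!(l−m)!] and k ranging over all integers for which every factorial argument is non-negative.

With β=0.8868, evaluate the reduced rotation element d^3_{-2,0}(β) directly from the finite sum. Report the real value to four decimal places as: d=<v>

d^3_{-2,0}(β=0.8868) via Wigner's sum:
With c≡cos(β/2)=0.903298 and s≡sin(β/2)=0.429013, N=[1·120·6·6]^{1/2}=65.726707
The bounds max(0,m−m')=2 and min(l+m,l−m')=3 give 2 terms
  k=2: (−1)^0·65.7267/(12)·0.9033^4·0.4290^2 = +0.671161
  k=3: (−1)^1·65.7267/(12)·0.9033^2·0.4290^4 = -0.151393
d^3_{-2,0}(0.8868) = +0.671161 -0.151393 = +0.519768

d=0.5198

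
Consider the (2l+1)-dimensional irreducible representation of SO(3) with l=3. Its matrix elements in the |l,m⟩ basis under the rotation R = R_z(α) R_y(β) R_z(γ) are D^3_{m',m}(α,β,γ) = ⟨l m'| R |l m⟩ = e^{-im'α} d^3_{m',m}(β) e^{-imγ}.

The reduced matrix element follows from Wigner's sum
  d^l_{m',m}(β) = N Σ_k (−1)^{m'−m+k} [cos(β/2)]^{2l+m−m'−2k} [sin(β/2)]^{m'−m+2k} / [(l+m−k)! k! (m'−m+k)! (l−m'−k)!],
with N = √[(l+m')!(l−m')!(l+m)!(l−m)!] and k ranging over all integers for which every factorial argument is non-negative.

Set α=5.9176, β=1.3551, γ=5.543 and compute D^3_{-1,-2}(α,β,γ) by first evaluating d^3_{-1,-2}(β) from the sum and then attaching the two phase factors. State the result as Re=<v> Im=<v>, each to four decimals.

Split into d^3_{-1,-2}(β=1.3551) × two z-phases.
Half-angle: c=0.779111, s=0.626886. N=√(2·24·1·120)=75.894664
k: max(0,(-2)−(-1))=0 … min(3+(-2),3−(-1))=1
  k=0: (−1)^1·75.8947/(24)·0.7791^5·0.6269^1 = -0.569095
  k=1: (−1)^2·75.8947/(12)·0.7791^3·0.6269^3 = +0.736875
d^3_{-1,-2}(1.3551) = -0.569095 +0.736875 = +0.167779
Phases: e^{-i·(-1)·5.9176}=+0.933915-0.357496i, e^{-i·(-2)·5.543}=+0.090303-0.995914i ⇒ D=-0.045586-0.161468i

Re=-0.0456 Im=-0.1615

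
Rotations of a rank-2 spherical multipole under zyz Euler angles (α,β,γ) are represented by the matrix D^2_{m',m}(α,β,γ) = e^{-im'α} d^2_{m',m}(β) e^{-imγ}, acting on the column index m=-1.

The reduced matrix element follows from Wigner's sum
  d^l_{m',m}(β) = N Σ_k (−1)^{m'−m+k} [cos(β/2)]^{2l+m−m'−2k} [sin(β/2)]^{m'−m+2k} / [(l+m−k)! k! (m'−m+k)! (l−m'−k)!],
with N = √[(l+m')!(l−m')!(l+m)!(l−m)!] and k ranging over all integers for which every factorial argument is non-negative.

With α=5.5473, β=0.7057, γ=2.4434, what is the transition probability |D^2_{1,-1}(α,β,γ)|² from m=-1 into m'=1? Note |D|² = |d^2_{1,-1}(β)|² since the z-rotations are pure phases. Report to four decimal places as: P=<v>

First d^2_{1,-1}(β=0.7057), then the phase factors e^{-i(1)α} and e^{-i(-1)γ}:
c=cos(0.7057/2)=0.938392, s=sin(0.7057/2)=0.345574; N=√[6·1·1·6]=6.000000
k: max(0,(-1)−(1))=0 … min(2+(-1),2−(1))=1
  k=0: (−1)^2·6.0000/(2)·0.9384^2·0.3456^2 = +0.315479
  k=1: (−1)^3·6.0000/(6)·0.9384^0·0.3456^4 = -0.014261
d^2_{1,-1}(0.7057) = +0.315479 -0.014261 = +0.301218
|D^2_{1,-1}|² = |d^2_{1,-1}(β)|² = (+0.301218)² = 0.090732 (the z-rotation phases have unit modulus)

P=0.0907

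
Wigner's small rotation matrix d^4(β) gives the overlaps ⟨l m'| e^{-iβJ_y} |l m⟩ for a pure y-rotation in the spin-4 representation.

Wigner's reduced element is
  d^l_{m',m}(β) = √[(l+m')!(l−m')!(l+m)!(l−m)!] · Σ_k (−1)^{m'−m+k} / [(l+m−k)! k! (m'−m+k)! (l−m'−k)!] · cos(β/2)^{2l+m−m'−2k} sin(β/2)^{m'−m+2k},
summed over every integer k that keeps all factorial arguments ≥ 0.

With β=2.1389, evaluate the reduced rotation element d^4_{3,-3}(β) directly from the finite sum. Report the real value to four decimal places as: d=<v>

d^4_{3,-3}(β=2.1389) via Wigner's sum:
c=cos(2.1389/2)=0.480607, s=sin(2.1389/2)=0.876936; N=√[5040·1·1·5040]=5040.000000
k: max(0,(-3)−(3))=0 … min(4+(-3),4−(3))=1
  k=0: (−1)^6·5040.0000/(720)·0.4806^2·0.8769^6 = +0.735336
  k=1: (−1)^7·5040.0000/(5040)·0.4806^0·0.8769^8 = -0.349739
d^4_{3,-3}(2.1389) = +0.735336 -0.349739 = +0.385597

d=0.3856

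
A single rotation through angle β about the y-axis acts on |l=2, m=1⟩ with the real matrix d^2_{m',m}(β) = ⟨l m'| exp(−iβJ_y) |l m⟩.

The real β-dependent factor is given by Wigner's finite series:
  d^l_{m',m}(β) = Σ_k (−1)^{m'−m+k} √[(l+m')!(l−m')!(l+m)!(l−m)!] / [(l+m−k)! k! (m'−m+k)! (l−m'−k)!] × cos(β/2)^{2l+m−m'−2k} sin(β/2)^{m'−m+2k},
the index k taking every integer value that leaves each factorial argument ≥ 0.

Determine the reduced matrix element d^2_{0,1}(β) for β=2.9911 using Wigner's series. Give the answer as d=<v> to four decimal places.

d=-0.1815

d^2_{0,1}(β=2.9911) via Wigner's sum:
Half-angle: c=0.075175, s=0.997170. N=√(2·2·6·1)=4.898979
k∈{1,2} keeps every argument non-negative
  k=1: (−1)^0·4.8990/(2)·0.0752^3·0.9972^1 = +0.001038
  k=2: (−1)^1·4.8990/(2)·0.0752^1·0.9972^3 = -0.182582
d^2_{0,1}(2.9911) = +0.001038 -0.182582 = -0.181545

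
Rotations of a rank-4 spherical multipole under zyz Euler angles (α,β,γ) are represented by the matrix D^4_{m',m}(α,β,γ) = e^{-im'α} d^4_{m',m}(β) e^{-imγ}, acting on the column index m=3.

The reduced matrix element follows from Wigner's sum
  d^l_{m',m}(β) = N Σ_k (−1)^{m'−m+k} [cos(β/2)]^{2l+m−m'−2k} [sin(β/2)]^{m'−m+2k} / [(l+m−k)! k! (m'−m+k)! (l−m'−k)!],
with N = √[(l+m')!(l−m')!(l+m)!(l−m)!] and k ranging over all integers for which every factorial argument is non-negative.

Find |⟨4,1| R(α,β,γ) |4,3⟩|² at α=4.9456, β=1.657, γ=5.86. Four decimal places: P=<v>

Split into d^4_{1,3}(β=1.657) × two z-phases.
Half-angle: c=0.675982, s=0.736918. N=√(120·6·5040·1)=1904.940944
k: max(0,(3)−(1))=2 … min(4+(3),4−(1))=3
  k=2: (−1)^0·1904.9409/(240)·0.6760^6·0.7369^2 = +0.411263
  k=3: (−1)^1·1904.9409/(144)·0.6760^4·0.7369^4 = -0.814585
d^4_{1,3}(1.657) = +0.411263 -0.814585 = -0.403322
|D^4_{1,3}|² = |d^4_{1,3}(β)|² = (-0.403322)² = 0.162669 (the z-rotation phases have unit modulus)

P=0.1627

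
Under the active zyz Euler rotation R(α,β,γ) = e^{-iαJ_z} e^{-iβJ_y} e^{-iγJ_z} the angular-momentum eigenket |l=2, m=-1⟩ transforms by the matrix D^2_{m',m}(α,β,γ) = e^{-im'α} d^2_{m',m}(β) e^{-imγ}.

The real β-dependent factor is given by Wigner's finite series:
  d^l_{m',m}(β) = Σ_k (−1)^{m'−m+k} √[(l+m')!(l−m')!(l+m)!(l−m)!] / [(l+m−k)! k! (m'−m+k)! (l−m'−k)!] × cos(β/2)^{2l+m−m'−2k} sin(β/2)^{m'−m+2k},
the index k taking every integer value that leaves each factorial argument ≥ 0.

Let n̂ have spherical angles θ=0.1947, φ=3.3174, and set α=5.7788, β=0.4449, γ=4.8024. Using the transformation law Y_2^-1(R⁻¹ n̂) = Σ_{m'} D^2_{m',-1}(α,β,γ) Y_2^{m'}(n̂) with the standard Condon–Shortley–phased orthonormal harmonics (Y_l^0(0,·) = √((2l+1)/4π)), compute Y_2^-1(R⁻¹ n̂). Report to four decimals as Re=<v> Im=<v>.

Re=0.0450 Im=0.3594

Need the full column D^2_{m',-1} for m'=−2..2 at α=5.7788, β=0.4449, γ=4.8024.
cos(β/2)=0.975360, sin(β/2)=0.220620
d^2_{-2,-1}: single k=1 term ⇒ +0.409420;  D = -0.325428-0.248439i
d^2_{-1,-1}: k∈[0..1] ⇒ +0.905023 -0.138912 = +0.766111;  D = -0.308449-0.701273i
d^2_{0,-1}: k∈[0..1] ⇒ -0.501435 +0.025655 = -0.475780;  D = -0.042768+0.473854i
d^2_{1,-1}: k∈[0..1] ⇒ +0.138912 -0.002369 = +0.136543;  D = +0.076465-0.113124i
d^2_{2,-1}: single k=0 term ⇒ -0.020947;  D = -0.018657+0.009524i
Y_2^{m'}(θ=0.1947,φ=3.3174) and Σ D·Y over m':
  (-0.3254-0.2484i)·(+0.0136-0.0050i)  (-0.3084-0.7013i)·(-0.1444+0.0256i)  (-0.0428+0.4739i)·(+0.5954+0.0000i)  (+0.0765-0.1131i)·(+0.1444+0.0256i)  (-0.0187+0.0095i)·(+0.0136+0.0050i)
Y_2^-1(R⁻¹ n̂) = +0.045045+0.359370i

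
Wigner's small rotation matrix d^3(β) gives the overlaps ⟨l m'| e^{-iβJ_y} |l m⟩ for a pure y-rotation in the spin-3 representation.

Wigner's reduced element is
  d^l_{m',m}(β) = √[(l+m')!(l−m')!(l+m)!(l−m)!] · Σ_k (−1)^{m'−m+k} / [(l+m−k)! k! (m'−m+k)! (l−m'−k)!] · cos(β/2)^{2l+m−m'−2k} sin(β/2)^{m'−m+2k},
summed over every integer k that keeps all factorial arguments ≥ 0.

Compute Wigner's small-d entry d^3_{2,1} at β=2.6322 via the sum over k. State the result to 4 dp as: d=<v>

d^3_{2,1}(β=2.6322) via Wigner's sum:
With c≡cos(β/2)=0.251952 and s≡sin(β/2)=0.967740, N=[120·1·24·2]^{1/2}=75.894664
k: max(0,(1)−(2))=0 … min(3+(1),3−(2))=1
  k=0: (−1)^1·75.8947/(24)·0.2520^5·0.9677^1 = -0.003107
  k=1: (−1)^2·75.8947/(12)·0.2520^3·0.9677^3 = +0.091676
d^3_{2,1}(2.6322) = -0.003107 +0.091676 = +0.088569

d=0.0886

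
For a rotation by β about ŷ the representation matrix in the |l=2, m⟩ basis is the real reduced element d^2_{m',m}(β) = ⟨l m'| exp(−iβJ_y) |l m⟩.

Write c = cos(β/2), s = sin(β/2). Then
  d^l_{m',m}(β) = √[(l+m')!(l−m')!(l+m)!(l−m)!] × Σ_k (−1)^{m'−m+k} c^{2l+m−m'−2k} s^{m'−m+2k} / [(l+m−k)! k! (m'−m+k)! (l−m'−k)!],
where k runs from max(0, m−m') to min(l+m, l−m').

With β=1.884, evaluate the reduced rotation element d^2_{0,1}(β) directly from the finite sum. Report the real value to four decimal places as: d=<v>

d=-0.3590

d^2_{0,1}(β=1.884) via Wigner's sum:
Half-angle: c=0.588172, s=0.808736. N=√(2·2·6·1)=4.898979
k: max(0,(1)−(0))=1 … min(2+(1),2−(0))=2
  k=1: (−1)^0·4.8990/(2)·0.5882^3·0.8087^1 = +0.403083
  k=2: (−1)^1·4.8990/(2)·0.5882^1·0.8087^3 = -0.762079
d^2_{0,1}(1.884) = +0.403083 -0.762079 = -0.358996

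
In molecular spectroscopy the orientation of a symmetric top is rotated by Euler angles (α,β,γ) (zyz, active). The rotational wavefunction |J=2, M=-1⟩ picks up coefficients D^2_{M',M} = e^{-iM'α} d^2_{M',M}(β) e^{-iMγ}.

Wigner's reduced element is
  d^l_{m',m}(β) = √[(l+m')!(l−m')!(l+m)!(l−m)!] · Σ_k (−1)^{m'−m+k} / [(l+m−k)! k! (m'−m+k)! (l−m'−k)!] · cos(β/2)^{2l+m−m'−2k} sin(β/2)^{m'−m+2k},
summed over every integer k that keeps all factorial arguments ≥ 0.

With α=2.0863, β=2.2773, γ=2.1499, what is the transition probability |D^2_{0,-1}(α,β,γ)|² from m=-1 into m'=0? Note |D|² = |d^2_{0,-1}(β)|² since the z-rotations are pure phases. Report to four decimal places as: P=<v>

Split into d^2_{0,-1}(β=2.2773) × two z-phases.
Half-angle: c=0.418821, s=0.908069. N=√(2·2·1·6)=4.898979
The bounds max(0,m−m')=0 and min(l+m,l−m')=1 give 2 terms
  k=0: (−1)^1·4.8990/(2)·0.4188^3·0.9081^1 = -0.163410
  k=1: (−1)^2·4.8990/(2)·0.4188^1·0.9081^3 = +0.768175
d^2_{0,-1}(2.2773) = -0.163410 +0.768175 = +0.604765
|D^2_{0,-1}|² = |d^2_{0,-1}(β)|² = (+0.604765)² = 0.365741 (the z-rotation phases have unit modulus)

P=0.3657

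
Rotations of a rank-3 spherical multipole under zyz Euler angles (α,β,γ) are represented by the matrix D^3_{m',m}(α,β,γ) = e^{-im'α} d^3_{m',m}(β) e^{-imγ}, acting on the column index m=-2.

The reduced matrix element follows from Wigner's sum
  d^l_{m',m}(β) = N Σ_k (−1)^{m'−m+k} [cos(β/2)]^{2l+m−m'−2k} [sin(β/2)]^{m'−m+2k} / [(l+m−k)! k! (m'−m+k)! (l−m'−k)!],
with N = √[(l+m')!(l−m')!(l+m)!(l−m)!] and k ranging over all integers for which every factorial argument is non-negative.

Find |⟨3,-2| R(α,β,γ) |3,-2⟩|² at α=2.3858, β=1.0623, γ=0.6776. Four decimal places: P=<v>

First d^3_{-2,-2}(β=1.0623), then the phase factors e^{-i(-2)α} and e^{-i(-2)γ}:
Half-angle: c=0.862225, s=0.506525. N=√(1·120·1·120)=120.000000
k: max(0,(-2)−(-2))=0 … min(3+(-2),3−(-2))=1
  k=0: (−1)^0·120.0000/(120)·0.8622^6·0.5065^0 = +0.410889
  k=1: (−1)^1·120.0000/(24)·0.8622^4·0.5065^2 = -0.709014
d^3_{-2,-2}(1.0623) = +0.410889 -0.709014 = -0.298126
|D^3_{-2,-2}|² = |d^3_{-2,-2}(β)|² = (-0.298126)² = 0.088879 (the z-rotation phases have unit modulus)

P=0.0889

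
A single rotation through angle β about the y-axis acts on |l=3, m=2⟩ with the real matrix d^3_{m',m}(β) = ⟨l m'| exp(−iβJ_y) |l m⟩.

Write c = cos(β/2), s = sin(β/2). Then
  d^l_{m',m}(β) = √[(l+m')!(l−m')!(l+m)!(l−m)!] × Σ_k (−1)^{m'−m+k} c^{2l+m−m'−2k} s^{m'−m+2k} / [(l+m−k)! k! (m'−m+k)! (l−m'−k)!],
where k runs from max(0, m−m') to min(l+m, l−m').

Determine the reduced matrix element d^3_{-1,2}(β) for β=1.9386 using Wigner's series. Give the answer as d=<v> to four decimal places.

d=-0.0395

d^3_{-1,2}(β=1.9386) via Wigner's sum:
With c≡cos(β/2)=0.565877 and s≡sin(β/2)=0.824490, N=[2·24·120·1]^{1/2}=75.894664
Admissible k: 3..4 (factorial args all ≥0)
  k=3: (−1)^0·75.8947/(12)·0.5659^3·0.8245^3 = +0.642320
  k=4: (−1)^1·75.8947/(24)·0.5659^1·0.8245^5 = -0.681786
d^3_{-1,2}(1.9386) = +0.642320 -0.681786 = -0.039466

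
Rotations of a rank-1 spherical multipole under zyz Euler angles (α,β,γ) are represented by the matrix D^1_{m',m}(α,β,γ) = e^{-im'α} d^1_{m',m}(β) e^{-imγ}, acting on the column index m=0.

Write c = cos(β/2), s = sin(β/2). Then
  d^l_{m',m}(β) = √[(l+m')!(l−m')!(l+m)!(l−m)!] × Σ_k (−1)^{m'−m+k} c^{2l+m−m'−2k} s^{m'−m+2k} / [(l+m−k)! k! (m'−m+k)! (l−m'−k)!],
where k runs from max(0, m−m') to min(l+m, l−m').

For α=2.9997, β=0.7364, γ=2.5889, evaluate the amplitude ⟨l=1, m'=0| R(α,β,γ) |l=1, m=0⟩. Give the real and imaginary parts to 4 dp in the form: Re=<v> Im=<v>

D^1_{0,0}(2.9997,0.7364,2.5889) = e^{-i·0·2.9997}·d^1_{0,0}(0.7364)·e^{-i·0·2.5889}. Compute d first:
With c≡cos(β/2)=0.932977 and s≡sin(β/2)=0.359937, N=[1·1·1·1]^{1/2}=1.000000
k∈{0,1} keeps every argument non-negative
  k=0: (−1)^0·1.0000/(1)·0.9330^2·0.3599^0 = +0.870446
  k=1: (−1)^1·1.0000/(1)·0.9330^0·0.3599^2 = -0.129554
d^1_{0,0}(0.7364) = +0.870446 -0.129554 = +0.740891
Phases: e^{-i·(0)·2.9997}=+1.000000+0.000000i, e^{-i·(0)·2.5889}=+1.000000+0.000000i ⇒ D=+0.740891+0.000000i

Re=0.7409 Im=0.0000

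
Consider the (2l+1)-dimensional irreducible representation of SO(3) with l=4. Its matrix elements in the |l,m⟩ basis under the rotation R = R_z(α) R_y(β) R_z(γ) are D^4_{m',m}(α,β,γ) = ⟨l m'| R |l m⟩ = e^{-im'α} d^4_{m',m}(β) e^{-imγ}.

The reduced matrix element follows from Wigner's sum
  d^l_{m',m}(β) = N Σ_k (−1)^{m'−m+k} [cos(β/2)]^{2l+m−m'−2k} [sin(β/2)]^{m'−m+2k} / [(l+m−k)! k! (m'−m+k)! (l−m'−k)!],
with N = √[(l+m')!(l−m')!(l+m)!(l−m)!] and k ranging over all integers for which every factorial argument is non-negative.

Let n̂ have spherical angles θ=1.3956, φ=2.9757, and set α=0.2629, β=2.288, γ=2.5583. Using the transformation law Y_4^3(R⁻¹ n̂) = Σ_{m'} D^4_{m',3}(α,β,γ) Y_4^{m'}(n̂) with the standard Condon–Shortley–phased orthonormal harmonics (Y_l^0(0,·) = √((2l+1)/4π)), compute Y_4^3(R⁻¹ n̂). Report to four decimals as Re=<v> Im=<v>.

Re=0.1593 Im=0.1637

Need the full column D^4_{m',3} for m'=−4..4 at α=0.2629, β=2.288, γ=2.5583.
cos(β/2)=0.413957, sin(β/2)=0.910297
d^4_{-4,3}: single k=7 term ⇒ +0.606429;  D = +0.571691-0.202302i
d^4_{-3,3}: k∈[6..7] ⇒ +0.682504 -0.471480 = +0.211024;  D = +0.173806-0.119678i
d^4_{-2,3}: k∈[5..6] ⇒ +0.497696 -0.802231 = -0.304534;  D = -0.197321+0.231960i
d^4_{-1,3}: k∈[4..5] ⇒ +0.266729 -0.773887 = -0.507158;  D = -0.216927+0.458423i
d^4_{0,3}: k∈[3..4] ⇒ +0.108489 -0.524618 = -0.416129;  D = -0.074123+0.409474i
d^4_{1,3}: k∈[2..3] ⇒ +0.033095 -0.266729 = -0.233634;  D = +0.019560+0.232813i
d^4_{2,3}: k∈[1..2] ⇒ +0.007095 -0.102922 = -0.095827;  D = +0.032563+0.090125i
d^4_{3,3}: k∈[0..1] ⇒ +0.000862 -0.029187 = -0.028325;  D = +0.016218+0.023223i
d^4_{4,3}: single k=0 term ⇒ -0.005363;  D = +0.004108+0.003448i
Y_4^{m'}(θ=1.3956,φ=2.9757) and Σ D·Y over m':
  (+0.5717-0.2023i)·(+0.3278+0.2563i)  (+0.1738-0.1197i)·(-0.1830-0.0994i)  (-0.1973+0.2320i)·(-0.2415-0.0832i)  (-0.2169+0.4584i)·(+0.2232+0.0374i)  (-0.0741+0.4095i)·(+0.2244+0.0000i)  (+0.0196+0.2328i)·(-0.2232+0.0374i)  (+0.0326+0.0901i)·(-0.2415+0.0832i)  (+0.0162+0.0232i)·(+0.1830-0.0994i)  (+0.0041+0.0034i)·(+0.3278-0.2563i)
Y_4^3(R⁻¹ n̂) = +0.159344+0.163739i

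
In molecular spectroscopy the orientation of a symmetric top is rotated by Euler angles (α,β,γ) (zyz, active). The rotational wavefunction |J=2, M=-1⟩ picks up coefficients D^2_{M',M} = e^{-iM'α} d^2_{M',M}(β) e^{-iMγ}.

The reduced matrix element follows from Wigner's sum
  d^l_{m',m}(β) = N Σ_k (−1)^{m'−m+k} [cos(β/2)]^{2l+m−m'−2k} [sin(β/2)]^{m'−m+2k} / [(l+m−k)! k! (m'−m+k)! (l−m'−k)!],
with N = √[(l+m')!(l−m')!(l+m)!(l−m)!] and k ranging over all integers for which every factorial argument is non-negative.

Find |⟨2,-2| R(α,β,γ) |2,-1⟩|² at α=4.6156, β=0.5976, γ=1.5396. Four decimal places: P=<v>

P=0.2641

Split into d^2_{-2,-1}(β=0.5976) × two z-phases.
c=cos(0.5976/2)=0.955690, s=sin(0.5976/2)=0.294374; N=√[1·24·1·6]=12.000000
k∈{1} keeps every argument non-negative
  k=1: (−1)^0·12.0000/(6)·0.9557^3·0.2944^1 = +0.513902
d^2_{-2,-1}(0.5976) = +0.513902
|D^2_{-2,-1}|² = |d^2_{-2,-1}(β)|² = (+0.513902)² = 0.264096 (the z-rotation phases have unit modulus)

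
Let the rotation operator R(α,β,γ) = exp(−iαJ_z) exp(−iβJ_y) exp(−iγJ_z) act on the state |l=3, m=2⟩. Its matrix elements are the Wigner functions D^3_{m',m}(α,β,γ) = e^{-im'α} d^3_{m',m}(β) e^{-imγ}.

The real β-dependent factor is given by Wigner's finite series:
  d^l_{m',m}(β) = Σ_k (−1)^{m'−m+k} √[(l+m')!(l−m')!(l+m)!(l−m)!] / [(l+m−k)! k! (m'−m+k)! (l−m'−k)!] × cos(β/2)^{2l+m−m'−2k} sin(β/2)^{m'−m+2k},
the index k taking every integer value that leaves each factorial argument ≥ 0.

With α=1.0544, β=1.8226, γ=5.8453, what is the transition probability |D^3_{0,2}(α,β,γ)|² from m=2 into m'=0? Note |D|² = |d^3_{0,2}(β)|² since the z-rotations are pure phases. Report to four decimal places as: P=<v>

P=0.1024

D^3_{0,2}(1.0544,1.8226,5.8453) = e^{-i·0·1.0544}·d^3_{0,2}(1.8226)·e^{-i·2·5.8453}. Compute d first:
c=cos(1.8226/2)=0.612719, s=sin(1.8226/2)=0.790301; N=√[6·6·120·1]=65.726707
Admissible k: 2..3 (factorial args all ≥0)
  k=2: (−1)^0·65.7267/(12)·0.6127^4·0.7903^2 = +0.482159
  k=3: (−1)^1·65.7267/(12)·0.6127^2·0.7903^4 = -0.802145
d^3_{0,2}(1.8226) = +0.482159 -0.802145 = -0.319986
|D^3_{0,2}|² = |d^3_{0,2}(β)|² = (-0.319986)² = 0.102391 (the z-rotation phases have unit modulus)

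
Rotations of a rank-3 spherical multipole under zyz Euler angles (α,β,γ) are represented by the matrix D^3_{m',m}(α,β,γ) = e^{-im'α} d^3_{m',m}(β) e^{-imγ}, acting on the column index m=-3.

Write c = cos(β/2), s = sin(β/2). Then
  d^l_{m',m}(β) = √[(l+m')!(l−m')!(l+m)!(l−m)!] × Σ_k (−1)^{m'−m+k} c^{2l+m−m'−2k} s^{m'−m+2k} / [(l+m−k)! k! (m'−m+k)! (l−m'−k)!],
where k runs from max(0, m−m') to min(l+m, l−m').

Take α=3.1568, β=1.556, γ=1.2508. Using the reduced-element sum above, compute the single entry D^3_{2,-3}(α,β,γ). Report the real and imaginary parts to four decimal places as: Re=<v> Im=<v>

Re=0.2485 Im=0.1629

D^3_{2,-3}(3.1568,1.556,1.2508) = e^{-i·2·3.1568}·d^3_{2,-3}(1.556)·e^{-i·-3·1.2508}. Compute d first:
c=cos(1.556/2)=0.712319, s=sin(1.556/2)=0.701856; N=√[120·1·1·720]=293.938769
Admissible k: 0..0 (factorial args all ≥0)
  k=0: (−1)^5·293.9388/(120)·0.7123^1·0.7019^5 = -0.297160
d^3_{2,-3}(1.556) = -0.297160
Attach z-rotation phases: D = e^{-i(2)(3.1568)}·(-0.297160)·e^{-i(-3)(1.2508)} = +0.248499+0.162948i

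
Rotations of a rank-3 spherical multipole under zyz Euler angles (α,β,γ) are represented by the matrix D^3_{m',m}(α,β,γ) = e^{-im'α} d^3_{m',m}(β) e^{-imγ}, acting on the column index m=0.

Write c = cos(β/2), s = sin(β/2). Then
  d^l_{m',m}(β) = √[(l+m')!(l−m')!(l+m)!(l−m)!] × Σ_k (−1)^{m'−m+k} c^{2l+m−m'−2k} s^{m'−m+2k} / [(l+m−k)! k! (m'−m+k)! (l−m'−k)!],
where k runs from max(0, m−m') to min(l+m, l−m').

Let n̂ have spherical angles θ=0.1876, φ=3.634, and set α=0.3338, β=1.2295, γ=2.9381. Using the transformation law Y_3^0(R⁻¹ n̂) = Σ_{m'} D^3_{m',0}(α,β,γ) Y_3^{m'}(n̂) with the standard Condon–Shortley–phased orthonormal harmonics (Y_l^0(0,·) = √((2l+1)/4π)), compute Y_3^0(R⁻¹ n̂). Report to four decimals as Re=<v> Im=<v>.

Need the full column D^3_{m',0} for m'=−3..3 at α=0.3338, β=1.2295, γ=2.9381.
cos(β/2)=0.816918, sin(β/2)=0.576754
d^3_{-3,0}: single k=3 term ⇒ +0.467759;  D = +0.252180+0.393959i
d^3_{-2,0}: k∈[2..3] ⇒ +0.811438 -0.404465 = +0.406974;  D = +0.319600+0.251959i
d^3_{-1,0}: k∈[1..3] ⇒ +0.726897 -1.086974 +0.180602 = -0.179475;  D = -0.169569-0.058802i
d^3_{0,0}: k∈[0..3] ⇒ +0.297214 -1.333329 +0.664603 -0.036808 = -0.408320;  D = -0.408320+0.000000i
d^3_{1,0}: k∈[0..2] ⇒ -0.726897 +1.086974 -0.180602 = +0.179475;  D = +0.169569-0.058802i
d^3_{2,0}: k∈[0..1] ⇒ +0.811438 -0.404465 = +0.406974;  D = +0.319600-0.251959i
d^3_{3,0}: single k=0 term ⇒ -0.467759;  D = -0.252180+0.393959i
Y_3^{m'}(θ=0.1876,φ=3.634) and Σ D·Y over m':
  (+0.2522+0.3940i)·(-0.0003+0.0027i)  (+0.3196+0.2520i)·(+0.0193-0.0291i)  (-0.1696-0.0588i)·(-0.2032+0.1090i)  (-0.4083+0.0000i)·(+0.6695+0.0000i)  (+0.1696-0.0588i)·(+0.2032+0.1090i)  (+0.3196-0.2520i)·(+0.0193+0.0291i)  (-0.2522+0.3940i)·(+0.0003+0.0027i)
Y_3^0(R⁻¹ n̂) = -0.166872+0.000000i

Re=-0.1669 Im=0.0000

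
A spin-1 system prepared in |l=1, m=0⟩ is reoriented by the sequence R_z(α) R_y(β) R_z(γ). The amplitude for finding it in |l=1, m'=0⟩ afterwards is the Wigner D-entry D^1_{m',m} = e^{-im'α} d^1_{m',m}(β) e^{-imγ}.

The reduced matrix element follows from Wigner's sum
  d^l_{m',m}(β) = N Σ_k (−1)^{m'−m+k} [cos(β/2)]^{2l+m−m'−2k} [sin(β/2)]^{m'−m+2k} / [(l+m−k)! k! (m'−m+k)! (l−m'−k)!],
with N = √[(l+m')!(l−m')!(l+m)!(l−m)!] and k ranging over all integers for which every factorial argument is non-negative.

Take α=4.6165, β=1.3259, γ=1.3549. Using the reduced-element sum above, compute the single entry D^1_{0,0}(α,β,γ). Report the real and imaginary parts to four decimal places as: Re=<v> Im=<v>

D^1_{0,0}(4.6165,1.3259,1.3549) = e^{-i·0·4.6165}·d^1_{0,0}(1.3259)·e^{-i·0·1.3549}. Compute d first:
With c≡cos(β/2)=0.788180 and s≡sin(β/2)=0.615445, N=[1·1·1·1]^{1/2}=1.000000
k∈{0,1} keeps every argument non-negative
  k=0: (−1)^0·1.0000/(1)·0.7882^2·0.6154^0 = +0.621228
  k=1: (−1)^1·1.0000/(1)·0.7882^0·0.6154^2 = -0.378772
d^1_{0,0}(1.3259) = +0.621228 -0.378772 = +0.242456
D = (+1.000000+0.000000i)·(+0.242456)·(+1.000000+0.000000i) = +0.242456+0.000000i

Re=0.2425 Im=0.0000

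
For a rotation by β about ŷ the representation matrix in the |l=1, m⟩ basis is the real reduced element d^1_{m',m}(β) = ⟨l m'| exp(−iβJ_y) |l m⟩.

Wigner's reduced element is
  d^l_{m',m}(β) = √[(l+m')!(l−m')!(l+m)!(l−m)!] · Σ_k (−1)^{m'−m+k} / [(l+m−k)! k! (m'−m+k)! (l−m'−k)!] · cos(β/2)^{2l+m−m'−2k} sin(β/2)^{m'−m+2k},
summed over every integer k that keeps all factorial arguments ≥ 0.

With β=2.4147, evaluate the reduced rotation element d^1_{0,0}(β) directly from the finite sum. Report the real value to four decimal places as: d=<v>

d=-0.7472

d^1_{0,0}(β=2.4147) via Wigner's sum:
With c≡cos(β/2)=0.355498 and s≡sin(β/2)=0.934677, N=[1·1·1·1]^{1/2}=1.000000
The bounds max(0,m−m')=0 and min(l+m,l−m')=1 give 2 terms
  k=0: (−1)^0·1.0000/(1)·0.3555^2·0.9347^0 = +0.126379
  k=1: (−1)^1·1.0000/(1)·0.3555^0·0.9347^2 = -0.873621
d^1_{0,0}(2.4147) = +0.126379 -0.873621 = -0.747243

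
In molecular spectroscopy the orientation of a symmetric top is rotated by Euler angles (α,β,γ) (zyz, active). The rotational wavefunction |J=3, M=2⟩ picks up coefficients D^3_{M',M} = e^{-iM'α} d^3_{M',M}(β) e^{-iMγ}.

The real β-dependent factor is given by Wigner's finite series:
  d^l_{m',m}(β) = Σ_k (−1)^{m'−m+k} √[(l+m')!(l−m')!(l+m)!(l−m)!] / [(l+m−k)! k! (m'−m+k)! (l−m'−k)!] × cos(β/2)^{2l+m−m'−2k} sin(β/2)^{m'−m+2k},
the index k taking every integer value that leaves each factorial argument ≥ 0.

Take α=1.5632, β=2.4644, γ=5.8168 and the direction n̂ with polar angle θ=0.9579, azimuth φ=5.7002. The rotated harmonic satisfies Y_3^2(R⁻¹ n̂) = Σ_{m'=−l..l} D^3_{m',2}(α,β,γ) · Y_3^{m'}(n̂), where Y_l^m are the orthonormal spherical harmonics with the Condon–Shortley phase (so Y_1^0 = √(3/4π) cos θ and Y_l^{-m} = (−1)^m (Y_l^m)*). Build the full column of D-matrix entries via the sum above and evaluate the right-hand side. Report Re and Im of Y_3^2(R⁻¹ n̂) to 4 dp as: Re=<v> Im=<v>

Need the full column D^3_{m',2} for m'=−3..3 at α=1.5632, β=2.4644, γ=5.8168.
cos(β/2)=0.332163, sin(β/2)=0.943222
d^3_{-3,2}: single k=5 term ⇒ +0.607431;  D = +0.479562-0.372817i
d^3_{-2,2}: k∈[4..5] ⇒ +0.436646 -0.704179 = -0.267533;  D = +0.162592+0.212457i
d^3_{-1,2}: k∈[3..4] ⇒ +0.194503 -0.784190 = -0.589686;  D = +0.470998-0.354812i
d^3_{0,2}: k∈[2..3] ⇒ +0.059319 -0.478321 = -0.419002;  D = -0.249562-0.336573i
d^3_{1,2}: k∈[1..2] ⇒ +0.012061 -0.194503 = -0.182443;  D = -0.147372+0.107548i
d^3_{2,2}: k∈[0..1] ⇒ +0.001343 -0.054151 = -0.052808;  D = +0.030805+0.042892i
d^3_{3,2}: single k=0 term ⇒ -0.009342;  D = +0.007629-0.005392i
Y_3^{m'}(θ=0.9579,φ=5.7002) and Σ D·Y over m':
  (+0.4796-0.3728i)·(-0.0405+0.2247i)  (+0.1626+0.2125i)·(+0.1549+0.3616i)  (+0.4710-0.3548i)·(+0.1444+0.0953i)  (-0.2496-0.3366i)·(-0.2888+0.0000i)  (-0.1474+0.1075i)·(-0.1444+0.0953i)  (+0.0308+0.0429i)·(+0.1549-0.3616i)  (+0.0076-0.0054i)·(+0.0405+0.2247i)
Y_3^2(R⁻¹ n̂) = +0.219506+0.272823i

Re=0.2195 Im=0.2728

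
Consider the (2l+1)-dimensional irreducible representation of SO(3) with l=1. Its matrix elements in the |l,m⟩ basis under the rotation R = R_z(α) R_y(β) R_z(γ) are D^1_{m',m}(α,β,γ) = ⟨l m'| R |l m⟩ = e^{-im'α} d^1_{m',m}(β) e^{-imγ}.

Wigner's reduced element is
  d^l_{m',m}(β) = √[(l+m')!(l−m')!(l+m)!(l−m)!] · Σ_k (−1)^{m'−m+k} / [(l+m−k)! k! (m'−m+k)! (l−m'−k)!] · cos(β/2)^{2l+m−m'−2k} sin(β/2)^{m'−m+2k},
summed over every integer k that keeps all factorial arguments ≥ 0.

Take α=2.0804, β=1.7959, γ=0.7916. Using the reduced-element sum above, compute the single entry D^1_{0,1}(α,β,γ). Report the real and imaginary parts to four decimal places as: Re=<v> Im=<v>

Re=0.4844 Im=-0.4904

First d^1_{0,1}(β=1.7959), then the phase factors e^{-i(0)α} and e^{-i(1)γ}:
Half-angle: c=0.623214, s=0.782051. N=√(1·1·2·1)=1.414214
The bounds max(0,m−m')=1 and min(l+m,l−m')=1 give 1 term
  k=1: (−1)^0·1.4142/(1)·0.6232^1·0.7821^1 = +0.689267
d^1_{0,1}(1.7959) = +0.689267
Phases: e^{-i·(0)·2.0804}=+1.000000+0.000000i, e^{-i·(1)·0.7916}=+0.702708-0.711479i ⇒ D=+0.484353-0.490399i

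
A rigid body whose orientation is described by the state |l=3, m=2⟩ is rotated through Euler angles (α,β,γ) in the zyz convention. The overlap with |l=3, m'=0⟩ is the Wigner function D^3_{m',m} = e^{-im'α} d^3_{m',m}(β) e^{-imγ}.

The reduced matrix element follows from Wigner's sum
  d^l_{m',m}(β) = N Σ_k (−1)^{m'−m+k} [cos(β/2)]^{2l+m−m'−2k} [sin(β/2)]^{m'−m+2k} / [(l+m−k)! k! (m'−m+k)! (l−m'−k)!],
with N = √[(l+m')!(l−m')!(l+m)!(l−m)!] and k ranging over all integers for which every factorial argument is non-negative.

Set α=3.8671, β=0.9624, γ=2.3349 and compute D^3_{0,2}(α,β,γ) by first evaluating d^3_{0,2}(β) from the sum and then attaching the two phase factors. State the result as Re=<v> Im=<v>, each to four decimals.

Split into d^3_{0,2}(β=0.9624) × two z-phases.
c=cos(0.9624/2)=0.886440, s=sin(0.9624/2)=0.462843; N=√[6·6·120·1]=65.726707
k: max(0,(2)−(0))=2 … min(3+(2),3−(0))=3
  k=2: (−1)^0·65.7267/(12)·0.8864^4·0.4628^2 = +0.724480
  k=3: (−1)^1·65.7267/(12)·0.8864^2·0.4628^4 = -0.197513
d^3_{0,2}(0.9624) = +0.724480 -0.197513 = +0.526967
D = (+1.000000+0.000000i)·(+0.526967)·(-0.042576+0.999093i) = -0.022436+0.526489i

Re=-0.0224 Im=0.5265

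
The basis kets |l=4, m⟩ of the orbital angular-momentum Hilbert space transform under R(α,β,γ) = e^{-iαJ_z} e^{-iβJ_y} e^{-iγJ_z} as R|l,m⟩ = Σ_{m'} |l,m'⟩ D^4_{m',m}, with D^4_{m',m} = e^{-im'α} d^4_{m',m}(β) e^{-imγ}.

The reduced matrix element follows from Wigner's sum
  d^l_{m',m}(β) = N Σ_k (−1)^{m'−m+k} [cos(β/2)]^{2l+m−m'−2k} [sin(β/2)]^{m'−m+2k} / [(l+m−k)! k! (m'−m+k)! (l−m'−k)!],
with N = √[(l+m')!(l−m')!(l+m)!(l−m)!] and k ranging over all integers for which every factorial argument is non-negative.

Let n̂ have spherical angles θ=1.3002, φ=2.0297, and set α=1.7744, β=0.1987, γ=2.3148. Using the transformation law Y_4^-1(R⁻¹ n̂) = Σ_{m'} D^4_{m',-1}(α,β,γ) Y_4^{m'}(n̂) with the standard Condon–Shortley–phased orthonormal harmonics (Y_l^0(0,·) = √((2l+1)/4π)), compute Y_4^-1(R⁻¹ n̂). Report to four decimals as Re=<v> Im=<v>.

Need the full column D^4_{m',-1} for m'=−4..4 at α=1.7744, β=0.1987, γ=2.3148.
cos(β/2)=0.995069, sin(β/2)=0.099187
d^4_{-4,-1}: single k=3 term ⇒ +0.007124;  D = -0.007123+0.000088i
d^4_{-3,-1}: k∈[2..3] ⇒ +0.075805 -0.001255 = +0.074549;  D = +0.015976+0.072817i
d^4_{-2,-1}: k∈[1..3] ⇒ +0.406501 -0.020194 +0.000134 = +0.386440;  D = +0.352919-0.157429i
d^4_{-1,-1}: k∈[0..3] ⇒ +0.961225 -0.143257 +0.002847 -0.000009 = +0.820805;  D = -0.479045-0.666511i
d^4_{0,-1}: k∈[0..3] ⇒ -0.428489 +0.025544 -0.000254 +0.000000 = -0.403199;  D = +0.273062-0.296659i
d^4_{1,-1}: k∈[0..3] ⇒ +0.095505 -0.002847 +0.000014 -0.000000 = +0.092672;  D = +0.079467+0.047678i
d^4_{2,-1}: k∈[0..2] ⇒ -0.013463 +0.000201 -0.000000 = -0.013263;  D = -0.004383+0.012518i
d^4_{3,-1}: k∈[0..1] ⇒ +0.001255 -0.000007 = +0.001248;  D = -0.001237-0.000166i
d^4_{4,-1}: single k=0 term ⇒ -0.000071;  D = -0.000005-0.000071i
Y_4^{m'}(θ=1.3002,φ=2.0297) and Σ D·Y over m':
  (-0.0071+0.0001i)·(-0.0999-0.3683i)  (+0.0160+0.0728i)·(+0.2937+0.0577i)  (+0.3529-0.1574i)·(+0.0943-0.1233i)  (-0.4790-0.6665i)·(+0.1349+0.2731i)  (+0.2731-0.2967i)·(+0.1095+0.0000i)  (+0.0795+0.0477i)·(-0.1349+0.2731i)  (-0.0044+0.0125i)·(+0.0943+0.1233i)  (-0.0012-0.0002i)·(-0.2937+0.0577i)  (-0.0000-0.0001i)·(-0.0999+0.3683i)
Y_4^-1(R⁻¹ n̂) = +0.137095-0.270804i

Re=0.1371 Im=-0.2708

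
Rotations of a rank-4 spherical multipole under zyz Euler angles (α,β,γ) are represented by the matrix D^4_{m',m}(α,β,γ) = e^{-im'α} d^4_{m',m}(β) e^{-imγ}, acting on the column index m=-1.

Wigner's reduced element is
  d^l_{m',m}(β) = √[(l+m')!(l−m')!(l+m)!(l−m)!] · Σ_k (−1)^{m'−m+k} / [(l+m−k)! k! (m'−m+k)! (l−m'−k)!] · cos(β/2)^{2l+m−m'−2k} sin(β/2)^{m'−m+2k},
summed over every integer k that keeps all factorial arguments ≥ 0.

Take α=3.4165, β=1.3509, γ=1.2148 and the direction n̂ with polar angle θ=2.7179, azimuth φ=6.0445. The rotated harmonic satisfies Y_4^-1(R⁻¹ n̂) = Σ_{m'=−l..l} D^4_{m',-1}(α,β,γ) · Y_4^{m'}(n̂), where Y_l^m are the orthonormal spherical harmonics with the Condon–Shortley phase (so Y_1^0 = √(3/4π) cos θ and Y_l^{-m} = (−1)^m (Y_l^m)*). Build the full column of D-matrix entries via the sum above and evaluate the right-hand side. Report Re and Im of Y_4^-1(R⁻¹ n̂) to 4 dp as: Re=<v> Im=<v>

Need the full column D^4_{m',-1} for m'=−4..4 at α=3.4165, β=1.3509, γ=1.2148.
cos(β/2)=0.780426, sin(β/2)=0.625249
d^4_{-4,-1}: single k=3 term ⇒ +0.529554;  D = -0.358490+0.389759i
d^4_{-3,-1}: k∈[2..3] ⇒ +0.701076 -0.749991 = -0.048915;  D = -0.022097+0.043639i
d^4_{-2,-1}: k∈[1..3] ⇒ +0.467746 -1.501143 +0.642352 = -0.391045;  D = +0.075318-0.383723i
d^4_{-1,-1}: k∈[0..3] ⇒ +0.137611 -1.324909 +1.700820 -0.363898 = +0.149624;  D = -0.012120-0.149132i
d^4_{0,-1}: k∈[0..3] ⇒ -0.493047 +1.898813 -1.218777 +0.130381 = +0.317369;  D = +0.110611+0.297470i
d^4_{1,-1}: k∈[0..3] ⇒ +0.883272 -1.700820 +0.545847 -0.023357 = -0.295058;  D = +0.174047+0.238258i
d^4_{2,-1}: k∈[0..2] ⇒ -1.000762 +0.963528 -0.123691 = -0.160925;  D = -0.126636-0.099298i
d^4_{3,-1}: k∈[0..1] ⇒ +0.749991 -0.288835 = +0.461156;  D = -0.426514-0.175359i
d^4_{4,-1}: single k=0 term ⇒ -0.339901;  D = -0.337649-0.039060i
Y_4^{m'}(θ=2.7179,φ=6.0445) and Σ D·Y over m':
  (-0.3585+0.3898i)·(+0.0073+0.0103i)  (-0.0221+0.0436i)·(-0.0598-0.0520i)  (+0.0753-0.3837i)·(+0.2419+0.1251i)  (-0.0121-0.1491i)·(-0.4853-0.1181i)  (+0.1106+0.2975i)·(+0.2368+0.0000i)  (+0.1740+0.2383i)·(+0.4853-0.1181i)  (-0.1266-0.0993i)·(+0.2419-0.1251i)  (-0.4265-0.1754i)·(+0.0598-0.0520i)  (-0.3376-0.0391i)·(+0.0073-0.0103i)
Y_4^-1(R⁻¹ n̂) = +0.109681+0.160339i

Re=0.1097 Im=0.1603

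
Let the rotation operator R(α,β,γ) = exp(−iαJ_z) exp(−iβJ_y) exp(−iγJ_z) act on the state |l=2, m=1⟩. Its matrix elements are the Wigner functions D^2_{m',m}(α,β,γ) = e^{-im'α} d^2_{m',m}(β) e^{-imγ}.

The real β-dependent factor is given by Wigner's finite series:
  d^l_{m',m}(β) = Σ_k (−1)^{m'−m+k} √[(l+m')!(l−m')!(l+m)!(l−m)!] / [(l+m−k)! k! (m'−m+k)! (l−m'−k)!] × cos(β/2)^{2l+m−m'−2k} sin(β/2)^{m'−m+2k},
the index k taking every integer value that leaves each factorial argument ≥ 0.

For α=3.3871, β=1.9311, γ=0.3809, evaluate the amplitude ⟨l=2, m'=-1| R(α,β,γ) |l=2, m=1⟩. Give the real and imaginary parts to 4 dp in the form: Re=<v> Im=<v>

D^2_{-1,1}(3.3871,1.9311,0.3809) = e^{-i·-1·3.3871}·d^2_{-1,1}(1.9311)·e^{-i·1·0.3809}. Compute d first:
c=cos(1.9311/2)=0.568965, s=sin(1.9311/2)=0.822362; N=√[1·6·6·1]=6.000000
k: max(0,(1)−(-1))=2 … min(2+(1),2−(-1))=3
  k=2: (−1)^0·6.0000/(2)·0.5690^2·0.8224^2 = +0.656777
  k=3: (−1)^1·6.0000/(6)·0.5690^0·0.8224^4 = -0.457354
d^2_{-1,1}(1.9311) = +0.656777 -0.457354 = +0.199423
Attach z-rotation phases: D = e^{-i(-1)(3.3871)}·(+0.199423)·e^{-i(1)(0.3809)} = -0.197598+0.026918i

Re=-0.1976 Im=0.0269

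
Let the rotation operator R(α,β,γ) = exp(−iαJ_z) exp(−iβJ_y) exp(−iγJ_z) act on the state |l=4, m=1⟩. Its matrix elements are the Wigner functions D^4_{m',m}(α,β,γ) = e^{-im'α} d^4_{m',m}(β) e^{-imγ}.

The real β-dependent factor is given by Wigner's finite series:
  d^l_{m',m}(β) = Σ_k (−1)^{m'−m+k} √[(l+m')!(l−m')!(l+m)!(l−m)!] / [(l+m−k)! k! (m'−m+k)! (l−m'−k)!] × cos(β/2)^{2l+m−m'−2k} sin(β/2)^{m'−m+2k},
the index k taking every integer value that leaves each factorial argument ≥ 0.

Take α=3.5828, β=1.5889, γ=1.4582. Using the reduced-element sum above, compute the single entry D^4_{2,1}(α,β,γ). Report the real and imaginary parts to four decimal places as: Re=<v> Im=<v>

Split into d^4_{2,1}(β=1.5889) × two z-phases.
Half-angle: c=0.700677, s=0.713478. N=√(720·2·120·6)=1018.233765
The bounds max(0,m−m')=0 and min(l+m,l−m')=2 give 3 terms
  k=0: (−1)^1·1018.2338/(240)·0.7007^7·0.7135^1 = -0.250982
  k=1: (−1)^2·1018.2338/(48)·0.7007^5·0.7135^3 = +1.301184
  k=2: (−1)^3·1018.2338/(72)·0.7007^3·0.7135^5 = -0.899442
d^4_{2,1}(1.5889) = -0.250982 +1.301184 -0.899442 = +0.150760
D = (+0.635288-0.772275i)·(+0.150760)·(+0.112359-0.993668i) = -0.104930-0.108251i

Re=-0.1049 Im=-0.1083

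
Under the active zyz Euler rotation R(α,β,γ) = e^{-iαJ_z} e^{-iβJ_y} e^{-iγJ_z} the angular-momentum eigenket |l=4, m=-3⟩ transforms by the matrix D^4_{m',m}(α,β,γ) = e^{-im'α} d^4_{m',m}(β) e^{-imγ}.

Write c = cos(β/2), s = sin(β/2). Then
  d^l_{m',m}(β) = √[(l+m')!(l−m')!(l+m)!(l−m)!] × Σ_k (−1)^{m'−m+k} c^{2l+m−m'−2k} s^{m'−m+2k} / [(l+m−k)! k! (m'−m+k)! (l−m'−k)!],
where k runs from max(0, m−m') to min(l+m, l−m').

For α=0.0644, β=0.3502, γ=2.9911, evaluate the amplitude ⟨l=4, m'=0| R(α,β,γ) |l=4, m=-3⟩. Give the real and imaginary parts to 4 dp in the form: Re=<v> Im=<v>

D^4_{0,-3}(0.0644,0.3502,2.9911) = e^{-i·0·0.0644}·d^4_{0,-3}(0.3502)·e^{-i·-3·2.9911}. Compute d first:
Half-angle: c=0.984709, s=0.174207. N=√(24·24·1·5040)=1703.830978
The bounds max(0,m−m')=0 and min(l+m,l−m')=1 give 2 terms
  k=0: (−1)^3·1703.8310/(144)·0.9847^5·0.1742^3 = -0.057916
  k=1: (−1)^4·1703.8310/(144)·0.9847^3·0.1742^5 = +0.001813
d^4_{0,-3}(0.3502) = -0.057916 +0.001813 = -0.056103
Attach z-rotation phases: D = e^{-i(0)(0.0644)}·(-0.056103)·e^{-i(-3)(2.9911)} = +0.050482-0.024478i

Re=0.0505 Im=-0.0245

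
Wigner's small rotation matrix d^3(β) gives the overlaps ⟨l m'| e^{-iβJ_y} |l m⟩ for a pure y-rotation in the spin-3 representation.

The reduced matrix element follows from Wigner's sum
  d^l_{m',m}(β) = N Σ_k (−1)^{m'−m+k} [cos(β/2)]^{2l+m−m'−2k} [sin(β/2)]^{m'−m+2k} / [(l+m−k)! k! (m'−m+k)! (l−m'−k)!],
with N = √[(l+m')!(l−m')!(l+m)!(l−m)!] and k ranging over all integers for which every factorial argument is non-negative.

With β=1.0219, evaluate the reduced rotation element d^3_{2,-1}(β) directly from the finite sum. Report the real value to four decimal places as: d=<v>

d^3_{2,-1}(β=1.0219) via Wigner's sum:
With c≡cos(β/2)=0.872280 and s≡sin(β/2)=0.489006, N=[120·1·2·24]^{1/2}=75.894664
The bounds max(0,m−m')=0 and min(l+m,l−m')=1 give 2 terms
  k=0: (−1)^3·75.8947/(12)·0.8723^3·0.4890^3 = -0.490841
  k=1: (−1)^4·75.8947/(24)·0.8723^1·0.4890^5 = +0.077131
d^3_{2,-1}(1.0219) = -0.490841 +0.077131 = -0.413711

d=-0.4137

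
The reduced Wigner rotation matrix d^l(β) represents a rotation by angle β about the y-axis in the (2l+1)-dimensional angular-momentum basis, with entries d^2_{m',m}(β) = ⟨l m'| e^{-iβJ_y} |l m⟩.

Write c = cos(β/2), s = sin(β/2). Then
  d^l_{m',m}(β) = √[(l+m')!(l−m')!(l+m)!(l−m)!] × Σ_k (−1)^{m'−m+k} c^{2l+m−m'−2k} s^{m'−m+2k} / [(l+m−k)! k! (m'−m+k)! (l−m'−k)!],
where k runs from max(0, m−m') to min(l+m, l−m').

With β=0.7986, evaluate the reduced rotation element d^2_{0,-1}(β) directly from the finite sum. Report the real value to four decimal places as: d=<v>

d=-0.6122

d^2_{0,-1}(β=0.7986) via Wigner's sum:
With c≡cos(β/2)=0.921333 and s≡sin(β/2)=0.388774, N=[2·2·1·6]^{1/2}=4.898979
Admissible k: 0..1 (factorial args all ≥0)
  k=0: (−1)^1·4.8990/(2)·0.9213^3·0.3888^1 = -0.744771
  k=1: (−1)^2·4.8990/(2)·0.9213^1·0.3888^3 = +0.132612
d^2_{0,-1}(0.7986) = -0.744771 +0.132612 = -0.612159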